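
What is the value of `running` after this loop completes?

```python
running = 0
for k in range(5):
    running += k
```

Sum of 0 to 4 = 10
`running` takes the values: 0 → 1 → 3 → 6 → 10

Answer: 10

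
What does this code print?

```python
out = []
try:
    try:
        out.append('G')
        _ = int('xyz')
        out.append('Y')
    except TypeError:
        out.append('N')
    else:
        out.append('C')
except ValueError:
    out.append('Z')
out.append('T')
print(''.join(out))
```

Execution trace: 'G' (inner try body) → 'Z' (outer except ValueError) → 'T' (after the try/except). Output: GZT

Answer: GZT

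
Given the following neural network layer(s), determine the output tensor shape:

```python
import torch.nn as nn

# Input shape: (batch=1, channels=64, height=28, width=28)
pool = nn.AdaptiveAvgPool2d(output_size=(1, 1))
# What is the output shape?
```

Input: (1, 64, 28, 28) -> Output: (1, 64, 1, 1)

Answer: (1, 64, 1, 1)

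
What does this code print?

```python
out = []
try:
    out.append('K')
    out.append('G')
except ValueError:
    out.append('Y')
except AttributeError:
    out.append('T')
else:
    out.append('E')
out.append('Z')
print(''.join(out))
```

Execution trace: 'K' (try body) → 'G' (try body, no exception) → 'E' (else) → 'Z' (after the try/except). Output: KGEZ

Answer: KGEZ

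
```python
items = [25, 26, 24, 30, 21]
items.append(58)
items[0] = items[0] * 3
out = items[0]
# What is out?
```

Trace:
`items = [25, 26, 24, 30, 21]` → items = [25, 26, 24, 30, 21]
`items.append(58)` → items = [25, 26, 24, 30, 21, 58]
`items[0] = items[0] * 3` → items = [75, 26, 24, 30, 21, 58]
`out = items[0]` → out = 75
So out = 75

Answer: 75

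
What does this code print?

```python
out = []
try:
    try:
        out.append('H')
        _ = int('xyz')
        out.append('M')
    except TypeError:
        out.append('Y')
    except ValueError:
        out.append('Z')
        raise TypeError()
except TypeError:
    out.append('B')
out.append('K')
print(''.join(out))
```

Execution trace: 'H' (inner try body) → 'Z' (inner except ValueError) → 'B' (outer except TypeError) → 'K' (after the try/except). Output: HZBK

Answer: HZBK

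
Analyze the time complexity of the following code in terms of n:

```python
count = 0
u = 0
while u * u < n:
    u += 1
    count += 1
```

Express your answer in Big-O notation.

Each loop level contributes: √n. Multiplying the contributions gives O(√n).

Answer: O(√n)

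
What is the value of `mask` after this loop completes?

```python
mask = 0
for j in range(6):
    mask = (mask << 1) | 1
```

Build 6 consecutive 1-bits: 0b111111
`mask` takes the values: 0 → 1 → 3 → 7 → 15 → 31 → 63

Answer: 63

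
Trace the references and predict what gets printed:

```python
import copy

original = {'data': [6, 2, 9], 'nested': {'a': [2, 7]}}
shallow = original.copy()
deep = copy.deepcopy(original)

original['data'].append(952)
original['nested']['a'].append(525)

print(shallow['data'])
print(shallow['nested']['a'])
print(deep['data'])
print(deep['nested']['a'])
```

Key concept: comparing shallow vs deep copy.
Step by step:
`original = {'data': [6, 2, 9], 'nested': {'a': [2, 7]}}` → original = {'data': [6, 2, 9], 'nested': {'a': [2, 7]}}
`shallow = original.copy()` → shallow = {'data': [6, 2, 9], 'nested': {'a': [2, 7]}}
`deep = copy.deepcopy(original)` → deep = {'data': [6, 2, 9], 'nested': {'a': [2, 7]}}
`original['data'].append(952)` → original = {'data': [6, 2, 9, 952], 'nested': {'a': [2, 7]}}; shallow = {'data': [6, 2, 9, 952], 'nested': {'a': [2, 7]}}
`original['nested']['a'].append(525)` → original = {'data': [6, 2, 9, 952], 'nested': {'a': [2, 7, 525]}}; shallow = {'data': [6, 2, 9, 952], 'nested': {'a': [2, 7, 525]}}
`print(shallow['data'])` → prints [6, 2, 9, 952]
`print(shallow['nested']['a'])` → prints [2, 7, 525]
`print(deep['data'])` → prints [6, 2, 9]
`print(deep['nested']['a'])` → prints [2, 7]

Answer:
[6, 2, 9, 952]
[2, 7, 525]
[6, 2, 9]
[2, 7]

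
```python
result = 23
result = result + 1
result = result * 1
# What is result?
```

Trace:
`result = 23` → result = 23
`result = result + 1` → result = 24
`result = result * 1` → result = 24
So result = 24

Answer: 24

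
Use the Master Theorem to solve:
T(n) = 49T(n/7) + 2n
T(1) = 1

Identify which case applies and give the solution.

a=49, b=7, f(n)=2n. log_7(49) = 2. Since c=1 < 2, Case 1 applies: T(n) = Θ(n^log_b(a)) = O(n^2).

Answer: O(n^2) - Case 1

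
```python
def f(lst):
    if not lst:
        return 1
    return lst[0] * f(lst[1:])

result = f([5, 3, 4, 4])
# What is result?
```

Product over [5, 3, 4, 4] = 5 * 3 * 4 * 4 = 240

Answer: 240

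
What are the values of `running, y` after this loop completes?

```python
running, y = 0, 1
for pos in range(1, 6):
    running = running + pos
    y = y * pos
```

Sum and factorial of 1 to 5
`running, y` takes the values: (0, 1) → (1, 1) → (3, 1) → (3, 2) → (6, 2) → (6, 6) → (10, 6) → (10, 24) → (15, 24) → (15, 120)

Answer: 15, 120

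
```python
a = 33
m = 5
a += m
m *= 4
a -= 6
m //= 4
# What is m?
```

Trace:
`a = 33` → a = 33
`m = 5` → m = 5
`a += m` → a = 38
`m *= 4` → m = 20
`a -= 6` → a = 32
`m //= 4` → m = 5
So m = 5

Answer: 5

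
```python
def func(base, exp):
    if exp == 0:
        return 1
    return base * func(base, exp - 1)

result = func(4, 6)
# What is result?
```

func(4, 6) = 4 * 4 * 4 * 4 * 4 * 4 = 4096

Answer: 4096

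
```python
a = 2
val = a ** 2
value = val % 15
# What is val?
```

Trace:
`a = 2` → a = 2
`val = a ** 2` → val = 4
`value = val % 15` → value = 4
So val = 4

Answer: 4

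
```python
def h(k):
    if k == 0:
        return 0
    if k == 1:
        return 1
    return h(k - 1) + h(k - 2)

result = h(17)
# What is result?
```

Build up from base cases: h(0)=0, h(1)=1, h(2)=1, h(3)=2, h(4)=3, h(5)=5, h(6)=8, ..., h(17)=1597

Answer: 1597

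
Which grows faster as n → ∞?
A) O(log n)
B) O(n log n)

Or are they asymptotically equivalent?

O(log n) vs O(n log n): Higher order terms dominate.

Answer: B) O(n log n) grows faster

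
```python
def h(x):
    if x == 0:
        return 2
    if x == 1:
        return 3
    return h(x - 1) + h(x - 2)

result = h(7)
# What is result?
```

Build up from base cases: h(0)=2, h(1)=3, h(2)=5, h(3)=8, h(4)=13, h(5)=21, h(6)=34, ..., h(7)=55

Answer: 55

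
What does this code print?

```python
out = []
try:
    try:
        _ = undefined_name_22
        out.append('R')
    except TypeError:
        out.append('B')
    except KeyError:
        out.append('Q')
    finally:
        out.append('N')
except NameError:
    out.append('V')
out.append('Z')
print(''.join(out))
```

Execution trace: 'N' (finally) → 'V' (outer except NameError) → 'Z' (after the try/except). Output: NVZ

Answer: NVZ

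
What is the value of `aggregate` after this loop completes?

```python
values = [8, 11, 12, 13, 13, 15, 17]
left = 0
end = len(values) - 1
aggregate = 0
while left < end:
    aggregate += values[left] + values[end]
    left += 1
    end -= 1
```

Sum of pairs from ends
`aggregate` takes the values: 0 → 25 → 51 → 76

Answer: 76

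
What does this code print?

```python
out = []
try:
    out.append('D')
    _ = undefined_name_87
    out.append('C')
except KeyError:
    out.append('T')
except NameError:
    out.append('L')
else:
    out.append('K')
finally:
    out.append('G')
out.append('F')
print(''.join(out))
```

Execution trace: 'D' (try body) → 'L' (except NameError) → 'G' (finally) → 'F' (after the try/except). Output: DLGF

Answer: DLGF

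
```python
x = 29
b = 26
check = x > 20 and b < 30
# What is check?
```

Trace:
`x = 29` → x = 29
`b = 26` → b = 26
`check = x > 20 and b < 30` → check = True
So check = True

Answer: True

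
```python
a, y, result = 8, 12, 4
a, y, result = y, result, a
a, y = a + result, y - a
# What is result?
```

Trace:
`a, y, result = 8, 12, 4` → a = 8; y = 12; result = 4
`a, y, result = y, result, a` → a = 12; y = 4; result = 8
`a, y = a + result, y - a` → a = 20; y = -8
So result = 8

Answer: 8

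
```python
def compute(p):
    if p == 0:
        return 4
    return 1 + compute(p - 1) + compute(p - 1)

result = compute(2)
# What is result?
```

compute(p) = 1 + 2·compute(p-1), compute(0)=4. Closed form: (4+1)·2^2 - 1 = 19.

Answer: 19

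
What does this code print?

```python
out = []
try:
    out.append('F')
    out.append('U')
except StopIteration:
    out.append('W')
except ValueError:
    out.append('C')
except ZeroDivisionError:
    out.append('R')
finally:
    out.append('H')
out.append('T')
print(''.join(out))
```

Execution trace: 'F' (try body) → 'U' (try body, no exception) → 'H' (finally) → 'T' (after the try/except). Output: FUHT

Answer: FUHT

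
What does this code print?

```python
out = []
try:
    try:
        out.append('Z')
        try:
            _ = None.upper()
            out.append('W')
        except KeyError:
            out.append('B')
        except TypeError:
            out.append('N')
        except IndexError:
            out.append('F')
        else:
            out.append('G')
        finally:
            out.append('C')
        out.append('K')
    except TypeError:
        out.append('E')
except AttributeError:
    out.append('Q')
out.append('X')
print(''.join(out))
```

Execution trace: 'Z' (try body) → 'C' (inner finally) → 'Q' (outer except AttributeError) → 'X' (after the try/except). Output: ZCQX

Answer: ZCQX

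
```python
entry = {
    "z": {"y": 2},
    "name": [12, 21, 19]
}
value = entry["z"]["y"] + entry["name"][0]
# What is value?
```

Trace:
`entry = { ...` → entry = {'z': {'y': 2}, 'name': [12, 21, 19]}
`value = entry["z"]["y"] + entry["name"][0]` → value = 14
So value = 14

Answer: 14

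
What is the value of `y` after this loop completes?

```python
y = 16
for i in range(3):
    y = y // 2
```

Halve 3 times: 16 // 2^3 = 2
`y` takes the values: 16 → 8 → 4 → 2

Answer: 2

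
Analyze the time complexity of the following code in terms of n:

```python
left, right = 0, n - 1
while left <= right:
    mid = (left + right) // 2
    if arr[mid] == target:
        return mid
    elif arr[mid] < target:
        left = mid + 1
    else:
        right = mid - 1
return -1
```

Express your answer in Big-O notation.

This is Binary search in a sorted array. Time complexity: O(log n).

Answer: O(log n)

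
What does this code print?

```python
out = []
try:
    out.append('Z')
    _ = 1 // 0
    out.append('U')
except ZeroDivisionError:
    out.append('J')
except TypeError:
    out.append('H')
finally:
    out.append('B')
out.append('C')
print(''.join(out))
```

Execution trace: 'Z' (try body) → 'J' (except ZeroDivisionError) → 'B' (finally) → 'C' (after the try/except). Output: ZJBC

Answer: ZJBC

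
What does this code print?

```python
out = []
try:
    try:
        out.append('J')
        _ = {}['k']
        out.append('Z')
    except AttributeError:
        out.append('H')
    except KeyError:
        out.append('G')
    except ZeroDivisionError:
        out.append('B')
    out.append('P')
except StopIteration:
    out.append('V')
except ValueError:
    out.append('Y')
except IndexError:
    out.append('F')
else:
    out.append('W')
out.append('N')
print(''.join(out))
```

Execution trace: 'J' (inner try body) → 'G' (inner except KeyError) → 'P' (try body, no exception) → 'W' (else) → 'N' (after the try/except). Output: JGPWN

Answer: JGPWN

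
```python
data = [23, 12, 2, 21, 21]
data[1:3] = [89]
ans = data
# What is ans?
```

Trace:
`data = [23, 12, 2, 21, 21]` → data = [23, 12, 2, 21, 21]
`data[1:3] = [89]` → data = [23, 89, 21, 21]
`ans = data` → ans = [23, 89, 21, 21]
So ans = [23, 89, 21, 21]

Answer: [23, 89, 21, 21]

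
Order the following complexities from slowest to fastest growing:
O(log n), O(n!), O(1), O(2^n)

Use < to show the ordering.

Ordered by growth rate: O(1) < O(log n) < O(2^n) < O(n!)

Answer: O(1) < O(log n) < O(2^n) < O(n!)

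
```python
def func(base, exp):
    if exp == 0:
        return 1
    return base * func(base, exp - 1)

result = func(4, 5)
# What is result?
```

func(4, 5) = 4 * 4 * 4 * 4 * 4 = 1024

Answer: 1024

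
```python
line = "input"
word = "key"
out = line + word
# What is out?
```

Trace:
`line = "input"` → line = 'input'
`word = "key"` → word = 'key'
`out = line + word` → out = 'inputkey'
So out = 'inputkey'

Answer: 'inputkey'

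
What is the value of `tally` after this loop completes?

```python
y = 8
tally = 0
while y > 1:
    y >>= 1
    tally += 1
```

Count right shifts until 1
`tally` takes the values: 0 → 1 → 2 → 3

Answer: 3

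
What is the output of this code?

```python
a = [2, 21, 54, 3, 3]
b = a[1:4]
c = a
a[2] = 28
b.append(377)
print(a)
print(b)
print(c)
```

Key concept: slice vs alias.
Step by step:
`a = [2, 21, 54, 3, 3]` → a = [2, 21, 54, 3, 3]
`b = a[1:4]` → b = [21, 54, 3]
`c = a` → c = [2, 21, 54, 3, 3] (same object as a)
`a[2] = 28` → a = [2, 21, 28, 3, 3] (same object as c); c = [2, 21, 28, 3, 3] (same object as a)
`b.append(377)` → b = [21, 54, 3, 377]
`print(a)` → prints [2, 21, 28, 3, 3]
`print(b)` → prints [21, 54, 3, 377]
`print(c)` → prints [2, 21, 28, 3, 3]

Answer:
[2, 21, 28, 3, 3]
[21, 54, 3, 377]
[2, 21, 28, 3, 3]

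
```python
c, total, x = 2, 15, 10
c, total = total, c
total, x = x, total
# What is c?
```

Trace:
`c, total, x = 2, 15, 10` → c = 2; total = 15; x = 10
`c, total = total, c` → c = 15; total = 2
`total, x = x, total` → total = 10; x = 2
So c = 15

Answer: 15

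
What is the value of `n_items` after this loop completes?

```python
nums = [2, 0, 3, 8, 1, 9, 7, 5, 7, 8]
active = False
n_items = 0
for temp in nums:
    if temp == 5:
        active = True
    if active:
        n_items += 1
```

Count elements after first 5 in [2, 0, 3, 8, 1, 9, 7, 5, 7, 8]
`n_items` takes the values: 0 → 1 → 2 → 3

Answer: 3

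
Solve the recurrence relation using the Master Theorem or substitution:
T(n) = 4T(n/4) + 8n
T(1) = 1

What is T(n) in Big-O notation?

By Master Theorem: a=4, b=4, f(n)=8n. Since log_4(4) = 1 and f(n) = Θ(n^1), Case 2 applies. T(n) = O(n log n).

Answer: O(n log n)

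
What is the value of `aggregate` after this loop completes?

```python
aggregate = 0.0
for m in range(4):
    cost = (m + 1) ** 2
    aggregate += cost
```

Sum of squared losses 1² + 2² + ... + 4²
`aggregate` takes the values: 0.0 → 1.0 → 5.0 → 14.0 → 30.0

Answer: 30.0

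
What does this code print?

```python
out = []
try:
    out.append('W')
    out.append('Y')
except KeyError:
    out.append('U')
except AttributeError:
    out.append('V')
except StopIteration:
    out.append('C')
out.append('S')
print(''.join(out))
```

Execution trace: 'W' (try body) → 'Y' (try body, no exception) → 'S' (after the try/except). Output: WYS

Answer: WYS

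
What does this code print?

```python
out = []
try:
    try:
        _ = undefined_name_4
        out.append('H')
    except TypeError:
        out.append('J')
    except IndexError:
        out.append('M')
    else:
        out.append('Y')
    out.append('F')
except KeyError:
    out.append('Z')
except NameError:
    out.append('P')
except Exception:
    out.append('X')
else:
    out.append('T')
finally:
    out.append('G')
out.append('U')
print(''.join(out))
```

Execution trace: 'P' (except NameError) → 'G' (finally) → 'U' (after the try/except). Output: PGU

Answer: PGU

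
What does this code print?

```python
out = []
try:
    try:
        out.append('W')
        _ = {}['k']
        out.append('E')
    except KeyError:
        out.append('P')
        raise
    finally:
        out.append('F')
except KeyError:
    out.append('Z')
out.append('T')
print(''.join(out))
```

Execution trace: 'W' (try body) → 'P' (except KeyError) → 'F' (finally) → 'Z' (outer except KeyError) → 'T' (after the try/except). Output: WPFZT

Answer: WPFZT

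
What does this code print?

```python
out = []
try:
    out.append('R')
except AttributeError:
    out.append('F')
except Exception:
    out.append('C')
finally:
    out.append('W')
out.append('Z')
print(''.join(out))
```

Execution trace: 'R' (try body, no exception) → 'W' (finally) → 'Z' (after the try/except). Output: RWZ

Answer: RWZ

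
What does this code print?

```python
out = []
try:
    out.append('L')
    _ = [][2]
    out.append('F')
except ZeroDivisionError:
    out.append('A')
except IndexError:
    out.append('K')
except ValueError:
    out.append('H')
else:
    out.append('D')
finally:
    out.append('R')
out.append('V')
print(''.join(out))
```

Execution trace: 'L' (try body) → 'K' (except IndexError) → 'R' (finally) → 'V' (after the try/except). Output: LKRV

Answer: LKRV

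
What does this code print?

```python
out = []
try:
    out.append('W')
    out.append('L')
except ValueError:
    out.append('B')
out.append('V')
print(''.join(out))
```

Execution trace: 'W' (try body) → 'L' (try body, no exception) → 'V' (after the try/except). Output: WLV

Answer: WLV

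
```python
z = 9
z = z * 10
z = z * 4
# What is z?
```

Trace:
`z = 9` → z = 9
`z = z * 10` → z = 90
`z = z * 4` → z = 360
So z = 360

Answer: 360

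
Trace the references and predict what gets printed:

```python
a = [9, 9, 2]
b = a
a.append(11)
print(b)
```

Key concept: basic list aliasing.
Step by step:
`a = [9, 9, 2]` → a = [9, 9, 2]
`b = a` → b = [9, 9, 2] (same object as a)
`a.append(11)` → a = [9, 9, 2, 11] (same object as b); b = [9, 9, 2, 11] (same object as a)
`print(b)` → prints [9, 9, 2, 11]

Answer: [9, 9, 2, 11]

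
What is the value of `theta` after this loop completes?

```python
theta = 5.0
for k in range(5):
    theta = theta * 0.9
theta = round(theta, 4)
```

Exponential decay: 5.0 * 0.9^5
`theta` takes the values: 5.0 → 4.5 → 4.05 → 3.645 → 3.2805 → 2.95245 → 2.9525

Answer: 2.9525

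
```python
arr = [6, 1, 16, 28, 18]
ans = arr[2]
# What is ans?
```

Trace:
`arr = [6, 1, 16, 28, 18]` → arr = [6, 1, 16, 28, 18]
`ans = arr[2]` → ans = 16
So ans = 16

Answer: 16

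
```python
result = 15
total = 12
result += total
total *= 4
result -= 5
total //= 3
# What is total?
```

Trace:
`result = 15` → result = 15
`total = 12` → total = 12
`result += total` → result = 27
`total *= 4` → total = 48
`result -= 5` → result = 22
`total //= 3` → total = 16
So total = 16

Answer: 16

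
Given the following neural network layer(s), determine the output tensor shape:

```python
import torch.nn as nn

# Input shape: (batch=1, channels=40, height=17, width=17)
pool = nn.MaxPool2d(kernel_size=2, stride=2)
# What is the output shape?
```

Input: (1, 40, 17, 17) -> Output: (1, 40, 8, 8)

Answer: (1, 40, 8, 8)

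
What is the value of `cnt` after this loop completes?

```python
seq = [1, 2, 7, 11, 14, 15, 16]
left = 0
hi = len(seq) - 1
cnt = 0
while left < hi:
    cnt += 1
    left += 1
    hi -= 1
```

Iterations until pointers meet (list length 7)
`cnt` takes the values: 0 → 1 → 2 → 3

Answer: 3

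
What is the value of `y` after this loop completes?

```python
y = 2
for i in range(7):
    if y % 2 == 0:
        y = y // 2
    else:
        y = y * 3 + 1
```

Collatz-style transformation from 2
`y` takes the values: 2 → 1 → 4 → 2 → 1 → 4 → 2 → 1

Answer: 1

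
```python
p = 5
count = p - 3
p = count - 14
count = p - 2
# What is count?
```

Trace:
`p = 5` → p = 5
`count = p - 3` → count = 2
`p = count - 14` → p = -12
`count = p - 2` → count = -14
So count = -14

Answer: -14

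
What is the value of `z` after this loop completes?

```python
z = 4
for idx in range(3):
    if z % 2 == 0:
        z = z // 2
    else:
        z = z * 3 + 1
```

Collatz-style transformation from 4
`z` takes the values: 4 → 2 → 1 → 4

Answer: 4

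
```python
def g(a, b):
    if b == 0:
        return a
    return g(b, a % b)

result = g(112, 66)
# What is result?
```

g(112, 66) -> g(66, 46) -> g(46, 20) -> g(20, 6) -> g(6, 2) -> g(2, 0) -> 2

Answer: 2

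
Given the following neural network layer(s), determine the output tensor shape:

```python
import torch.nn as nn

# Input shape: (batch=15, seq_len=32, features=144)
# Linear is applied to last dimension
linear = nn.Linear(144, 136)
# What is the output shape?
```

Input: (15, 32, 144) -> Output: (15, 32, 136)

Answer: (15, 32, 136)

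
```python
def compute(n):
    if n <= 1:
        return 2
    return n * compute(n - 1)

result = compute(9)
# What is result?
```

compute(9) = 9 * 8 * 7 * 6 * 5 * 4 * 3 * 2 * 2 = 725760

Answer: 725760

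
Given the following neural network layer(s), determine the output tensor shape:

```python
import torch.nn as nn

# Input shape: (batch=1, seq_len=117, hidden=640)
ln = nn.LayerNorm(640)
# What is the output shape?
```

Input: (1, 117, 640) -> Output: (1, 117, 640)

Answer: (1, 117, 640)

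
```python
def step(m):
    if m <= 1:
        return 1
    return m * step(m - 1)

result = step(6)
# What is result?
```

step(6) = 6 * 5 * 4 * 3 * 2 * 1 = 720

Answer: 720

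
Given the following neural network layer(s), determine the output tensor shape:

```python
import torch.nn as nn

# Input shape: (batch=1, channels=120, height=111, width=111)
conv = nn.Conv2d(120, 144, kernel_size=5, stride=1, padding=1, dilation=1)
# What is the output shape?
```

Input: (1, 120, 111, 111) -> Output: (1, 144, 109, 109)

Answer: (1, 144, 109, 109)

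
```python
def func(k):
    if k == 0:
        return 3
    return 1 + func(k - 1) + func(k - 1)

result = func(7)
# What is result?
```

func(k) = 1 + 2·func(k-1), func(0)=3. Closed form: (3+1)·2^7 - 1 = 511.

Answer: 511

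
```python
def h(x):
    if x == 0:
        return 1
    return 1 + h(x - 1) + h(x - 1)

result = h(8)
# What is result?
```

h(x) = 1 + 2·h(x-1), h(0)=1. Closed form: (1+1)·2^8 - 1 = 511.

Answer: 511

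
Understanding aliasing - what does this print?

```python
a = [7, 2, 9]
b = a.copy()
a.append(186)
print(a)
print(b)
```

Key concept: list.copy() creates independent copy.
Step by step:
`a = [7, 2, 9]` → a = [7, 2, 9]
`b = a.copy()` → b = [7, 2, 9]
`a.append(186)` → a = [7, 2, 9, 186]
`print(a)` → prints [7, 2, 9, 186]
`print(b)` → prints [7, 2, 9]

Answer:
[7, 2, 9, 186]
[7, 2, 9]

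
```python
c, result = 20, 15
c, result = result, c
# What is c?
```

Trace:
`c, result = 20, 15` → c = 20; result = 15
`c, result = result, c` → c = 15; result = 20
So c = 15

Answer: 15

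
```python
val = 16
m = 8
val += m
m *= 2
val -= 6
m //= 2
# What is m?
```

Trace:
`val = 16` → val = 16
`m = 8` → m = 8
`val += m` → val = 24
`m *= 2` → m = 16
`val -= 6` → val = 18
`m //= 2` → m = 8
So m = 8

Answer: 8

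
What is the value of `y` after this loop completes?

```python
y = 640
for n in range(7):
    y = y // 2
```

Halve 7 times: 640 // 2^7 = 5
`y` takes the values: 640 → 320 → 160 → 80 → 40 → 20 → 10 → 5

Answer: 5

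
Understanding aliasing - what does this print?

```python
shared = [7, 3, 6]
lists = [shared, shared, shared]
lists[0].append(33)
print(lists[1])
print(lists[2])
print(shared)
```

Key concept: list of same reference.
Step by step:
`shared = [7, 3, 6]` → shared = [7, 3, 6]
`lists = [shared, shared, shared]` → lists = [[7, 3, 6], [7, 3, 6], [7, 3, 6]]
`lists[0].append(33)` → shared = [7, 3, 6, 33]; lists = [[7, 3, 6, 33], [7, 3, 6, 33], [7, 3, 6, 33]]
`print(lists[1])` → prints [7, 3, 6, 33]
`print(lists[2])` → prints [7, 3, 6, 33]
`print(shared)` → prints [7, 3, 6, 33]

Answer:
[7, 3, 6, 33]
[7, 3, 6, 33]
[7, 3, 6, 33]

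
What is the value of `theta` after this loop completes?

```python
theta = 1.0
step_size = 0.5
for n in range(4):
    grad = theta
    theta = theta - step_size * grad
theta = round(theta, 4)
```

Gradient descent: w = 1.0 * (1 - 0.5)^4
`theta` takes the values: 1.0 → 0.5 → 0.25 → 0.125 → 0.0625

Answer: 0.0625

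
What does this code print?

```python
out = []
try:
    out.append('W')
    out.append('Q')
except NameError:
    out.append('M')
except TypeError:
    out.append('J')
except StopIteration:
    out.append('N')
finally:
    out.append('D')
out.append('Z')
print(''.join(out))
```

Execution trace: 'W' (try body) → 'Q' (try body, no exception) → 'D' (finally) → 'Z' (after the try/except). Output: WQDZ

Answer: WQDZ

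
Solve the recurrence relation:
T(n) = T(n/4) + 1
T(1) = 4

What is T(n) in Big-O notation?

Each step divides n by 4 and adds 1. After log_4(n) steps we reach T(1)=4. So T(n) = 1·log_4(n) + 4 = O(log n).

Answer: O(log n)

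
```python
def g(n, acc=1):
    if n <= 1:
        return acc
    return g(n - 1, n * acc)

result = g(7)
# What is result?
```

Accumulator trace (n, acc): (7, 1) -> (6, 7) -> (5, 42) -> (4, 210) -> (3, 840) -> (2, 2520) -> (1, 5040) -> return 5040

Answer: 5040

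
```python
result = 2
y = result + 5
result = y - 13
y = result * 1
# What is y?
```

Trace:
`result = 2` → result = 2
`y = result + 5` → y = 7
`result = y - 13` → result = -6
`y = result * 1` → y = -6
So y = -6

Answer: -6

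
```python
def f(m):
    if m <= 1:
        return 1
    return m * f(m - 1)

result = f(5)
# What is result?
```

f(5) = 5 * 4 * 3 * 2 * 1 = 120

Answer: 120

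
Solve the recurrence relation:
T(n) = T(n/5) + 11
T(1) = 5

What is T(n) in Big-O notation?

Each step divides n by 5 and adds 11. After log_5(n) steps we reach T(1)=5. So T(n) = 11·log_5(n) + 5 = O(log n).

Answer: O(log n)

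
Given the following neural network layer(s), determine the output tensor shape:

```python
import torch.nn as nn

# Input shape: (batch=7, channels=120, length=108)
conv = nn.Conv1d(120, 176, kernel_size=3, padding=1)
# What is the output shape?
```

Input: (7, 120, 108) -> Output: (7, 176, 108)

Answer: (7, 176, 108)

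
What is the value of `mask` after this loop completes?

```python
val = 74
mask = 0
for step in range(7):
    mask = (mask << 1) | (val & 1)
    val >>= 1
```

Reverse lowest 7 bits of 74
`mask` takes the values: 0 → 1 → 2 → 5 → 10 → 20 → 41

Answer: 41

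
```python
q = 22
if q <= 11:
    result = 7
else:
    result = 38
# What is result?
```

Trace:
`q = 22` → q = 22
`if q <= 11: ...` → q <= 11 is False, take else branch → result = 38
So result = 38

Answer: 38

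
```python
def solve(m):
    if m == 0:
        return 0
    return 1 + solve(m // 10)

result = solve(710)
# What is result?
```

Count of digits of 710: 3

Answer: 3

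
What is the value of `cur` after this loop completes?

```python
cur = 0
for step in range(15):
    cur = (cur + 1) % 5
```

Increment mod 5, 15 times = 0
`cur` takes the values: 0 → 1 → 2 → 3 → 4 → 0 → 1 → 2 → 3 → 4 → 0 → 1 → 2 → 3 → 4 → 0

Answer: 0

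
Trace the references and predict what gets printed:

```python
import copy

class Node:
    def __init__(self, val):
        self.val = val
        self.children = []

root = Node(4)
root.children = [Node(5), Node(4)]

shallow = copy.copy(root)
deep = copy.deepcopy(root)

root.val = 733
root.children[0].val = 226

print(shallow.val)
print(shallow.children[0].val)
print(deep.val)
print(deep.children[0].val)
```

Key concept: deep copy with custom objects.
Step by step:
`root = Node(4)` → root = Node(val=4, children=[])
`root.children = [Node(5), Node(4)]` → root = Node(val=4, children=[Node(val=5, children=[]), Node(val=4, children=[])])
`shallow = copy.copy(root)` → shallow = Node(val=4, children=[Node(val=5, children=[]), Node(val=4, children=[])])
`deep = copy.deepcopy(root)` → deep = Node(val=4, children=[Node(val=5, children=[]), Node(val=4, children=[])])
`root.val = 733` → root = Node(val=733, children=[Node(val=5, children=[]), Node(val=4, children=[])])
`root.children[0].val = 226` → root = Node(val=733, children=[Node(val=226, children=[]), Node(val=4, children=[])]); shallow = Node(val=4, children=[Node(val=226, children=[]), Node(val=4, children=[])])
`print(shallow.val)` → prints 4
`print(shallow.children[0].val)` → prints 226
`print(deep.val)` → prints 4
`print(deep.children[0].val)` → prints 5

Answer:
4
226
4
5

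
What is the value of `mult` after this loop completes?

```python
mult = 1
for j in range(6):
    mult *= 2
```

2^6 = 64
`mult` takes the values: 1 → 2 → 4 → 8 → 16 → 32 → 64

Answer: 64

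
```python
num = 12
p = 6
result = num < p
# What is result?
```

Trace:
`num = 12` → num = 12
`p = 6` → p = 6
`result = num < p` → result = False
So result = False

Answer: False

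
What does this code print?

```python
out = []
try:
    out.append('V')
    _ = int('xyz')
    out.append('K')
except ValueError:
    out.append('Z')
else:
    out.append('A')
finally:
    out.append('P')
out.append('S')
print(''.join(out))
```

Execution trace: 'V' (try body) → 'Z' (except ValueError) → 'P' (finally) → 'S' (after the try/except). Output: VZPS

Answer: VZPS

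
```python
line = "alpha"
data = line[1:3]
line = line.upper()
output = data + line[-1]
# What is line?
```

Trace:
`line = "alpha"` → line = 'alpha'
`data = line[1:3]` → data = 'lp'
`line = line.upper()` → line = 'ALPHA'
`output = data + line[-1]` → output = 'lpA'
So line = 'ALPHA'

Answer: 'ALPHA'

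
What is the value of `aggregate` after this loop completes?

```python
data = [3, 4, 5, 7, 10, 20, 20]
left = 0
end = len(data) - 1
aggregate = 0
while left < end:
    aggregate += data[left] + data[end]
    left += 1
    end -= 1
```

Sum of pairs from ends
`aggregate` takes the values: 0 → 23 → 47 → 62

Answer: 62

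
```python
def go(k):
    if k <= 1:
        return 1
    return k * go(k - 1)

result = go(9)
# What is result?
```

go(9) = 9 * 8 * 7 * 6 * 5 * 4 * 3 * 2 * 1 = 362880

Answer: 362880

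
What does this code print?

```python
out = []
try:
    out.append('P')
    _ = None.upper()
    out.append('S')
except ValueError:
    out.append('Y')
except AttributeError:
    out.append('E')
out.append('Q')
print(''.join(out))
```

Execution trace: 'P' (try body) → 'E' (except AttributeError) → 'Q' (after the try/except). Output: PEQ

Answer: PEQ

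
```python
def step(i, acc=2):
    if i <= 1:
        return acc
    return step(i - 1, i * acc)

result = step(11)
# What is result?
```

Accumulator trace (n, acc): (11, 2) -> (10, 22) -> (9, 220) -> (8, 1980) -> (7, 15840) -> (6, 110880) -> (5, 665280) -> (4, 3326400) -> (3, 13305600) -> (2, 39916800) -> (1, 79833600) -> return 79833600

Answer: 79833600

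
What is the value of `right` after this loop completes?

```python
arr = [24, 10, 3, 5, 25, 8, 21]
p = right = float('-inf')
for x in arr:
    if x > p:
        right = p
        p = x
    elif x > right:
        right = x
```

Second largest (with repeats) in [24, 10, 3, 5, 25, 8, 21]
`right` takes the values: -inf → 10 → 24

Answer: 24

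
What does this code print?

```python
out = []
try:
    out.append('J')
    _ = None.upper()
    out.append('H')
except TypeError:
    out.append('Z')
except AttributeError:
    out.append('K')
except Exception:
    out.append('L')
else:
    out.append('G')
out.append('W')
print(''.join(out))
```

Execution trace: 'J' (try body) → 'K' (except AttributeError) → 'W' (after the try/except). Output: JKW

Answer: JKW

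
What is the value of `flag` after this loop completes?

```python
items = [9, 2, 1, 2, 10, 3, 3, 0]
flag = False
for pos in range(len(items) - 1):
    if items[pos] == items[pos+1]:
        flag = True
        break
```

Check consecutive duplicates in [9, 2, 1, 2, 10, 3, 3, 0]
`flag` takes the values: False → True

Answer: True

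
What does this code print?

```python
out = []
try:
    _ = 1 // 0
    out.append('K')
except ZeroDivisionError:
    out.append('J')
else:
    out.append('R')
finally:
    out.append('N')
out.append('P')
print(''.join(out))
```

Execution trace: 'J' (except ZeroDivisionError) → 'N' (finally) → 'P' (after the try/except). Output: JNP

Answer: JNP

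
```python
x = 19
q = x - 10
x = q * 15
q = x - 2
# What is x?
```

Trace:
`x = 19` → x = 19
`q = x - 10` → q = 9
`x = q * 15` → x = 135
`q = x - 2` → q = 133
So x = 135

Answer: 135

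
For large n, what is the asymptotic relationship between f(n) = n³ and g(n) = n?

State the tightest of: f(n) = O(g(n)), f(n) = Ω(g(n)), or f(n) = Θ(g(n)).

n³ vs n: f(n) = Ω(g(n)) but not O(g(n)) — n³ grows strictly faster than n.

Answer: f(n) = Ω(g(n)) but not O(g(n)) — n³ grows strictly faster than n.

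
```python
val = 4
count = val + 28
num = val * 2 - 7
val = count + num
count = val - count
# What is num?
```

Trace:
`val = 4` → val = 4
`count = val + 28` → count = 32
`num = val * 2 - 7` → num = 1
`val = count + num` → val = 33
`count = val - count` → count = 1
So num = 1

Answer: 1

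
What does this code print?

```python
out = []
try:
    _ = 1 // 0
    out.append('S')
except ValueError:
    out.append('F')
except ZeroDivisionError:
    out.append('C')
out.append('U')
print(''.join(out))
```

Execution trace: 'C' (except ZeroDivisionError) → 'U' (after the try/except). Output: CU

Answer: CU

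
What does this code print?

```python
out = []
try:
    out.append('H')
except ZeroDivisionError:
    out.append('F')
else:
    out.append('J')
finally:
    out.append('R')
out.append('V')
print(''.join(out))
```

Execution trace: 'H' (try body, no exception) → 'J' (else) → 'R' (finally) → 'V' (after the try/except). Output: HJRV

Answer: HJRV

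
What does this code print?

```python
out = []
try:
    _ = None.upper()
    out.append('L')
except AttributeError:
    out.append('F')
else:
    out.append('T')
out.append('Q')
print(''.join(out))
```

Execution trace: 'F' (except AttributeError) → 'Q' (after the try/except). Output: FQ

Answer: FQ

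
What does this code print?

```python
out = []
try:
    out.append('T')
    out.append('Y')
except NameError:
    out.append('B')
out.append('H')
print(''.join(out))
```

Execution trace: 'T' (try body) → 'Y' (try body, no exception) → 'H' (after the try/except). Output: TYH

Answer: TYH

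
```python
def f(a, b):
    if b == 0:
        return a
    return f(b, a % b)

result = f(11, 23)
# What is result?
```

f(11, 23) -> f(23, 11) -> f(11, 1) -> f(1, 0) -> 1

Answer: 1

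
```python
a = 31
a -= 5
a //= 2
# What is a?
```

Trace:
`a = 31` → a = 31
`a -= 5` → a = 26
`a //= 2` → a = 13
So a = 13

Answer: 13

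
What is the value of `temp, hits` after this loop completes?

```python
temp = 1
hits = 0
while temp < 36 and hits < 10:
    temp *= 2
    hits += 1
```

Double until >= 36 or 10 iterations
`temp, hits` takes the values: (1, 0) → (2, 0) → (2, 1) → (4, 1) → (4, 2) → (8, 2) → (8, 3) → (16, 3) → (16, 4) → (32, 4) → (32, 5) → (64, 5) → (64, 6)

Answer: 64, 6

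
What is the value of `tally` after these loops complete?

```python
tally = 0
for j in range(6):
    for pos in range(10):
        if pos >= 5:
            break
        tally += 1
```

Inner breaks at 5, outer runs 6 times
`tally` takes the values: 0 → 1 → 2 → 3 → 4 → 5 → 6 → 7 → 8 → 9 → 10 → 11 → 12 → 13 → 14 → 15 → 16 → 17 → 18 → 19 → 20 → 21 → 22 → 23 → 24 → 25 → 26 → 27 → 28 → 29 → 30

Answer: 30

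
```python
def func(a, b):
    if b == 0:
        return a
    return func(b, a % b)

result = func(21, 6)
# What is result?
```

func(21, 6) -> func(6, 3) -> func(3, 0) -> 3

Answer: 3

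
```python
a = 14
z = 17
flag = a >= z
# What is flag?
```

Trace:
`a = 14` → a = 14
`z = 17` → z = 17
`flag = a >= z` → flag = False
So flag = False

Answer: False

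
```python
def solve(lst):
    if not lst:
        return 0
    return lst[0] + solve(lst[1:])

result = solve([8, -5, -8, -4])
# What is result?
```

8 + (-5) + (-8) + (-4) + 0 = -9

Answer: -9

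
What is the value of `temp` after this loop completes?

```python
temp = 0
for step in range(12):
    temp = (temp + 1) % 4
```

Increment mod 4, 12 times = 0
`temp` takes the values: 0 → 1 → 2 → 3 → 0 → 1 → 2 → 3 → 0 → 1 → 2 → 3 → 0

Answer: 0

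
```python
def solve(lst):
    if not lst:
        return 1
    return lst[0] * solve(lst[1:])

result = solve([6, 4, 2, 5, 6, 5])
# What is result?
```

Product over [6, 4, 2, 5, 6, 5] = 6 * 4 * 2 * 5 * 6 * 5 = 7200

Answer: 7200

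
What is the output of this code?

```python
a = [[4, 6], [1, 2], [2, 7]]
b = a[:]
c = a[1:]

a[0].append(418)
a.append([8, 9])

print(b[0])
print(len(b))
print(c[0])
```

Key concept: slice with nested mutation.
Step by step:
`a = [[4, 6], [1, 2], [2, 7]]` → a = [[4, 6], [1, 2], [2, 7]]
`b = a[:]` → b = [[4, 6], [1, 2], [2, 7]]
`c = a[1:]` → c = [[1, 2], [2, 7]]
`a[0].append(418)` → a = [[4, 6, 418], [1, 2], [2, 7]]; b = [[4, 6, 418], [1, 2], [2, 7]]
`a.append([8, 9])` → a = [[4, 6, 418], [1, 2], [2, 7], [8, 9]]
`print(b[0])` → prints [4, 6, 418]
`print(len(b))` → prints 3
`print(c[0])` → prints [1, 2]

Answer:
[4, 6, 418]
3
[1, 2]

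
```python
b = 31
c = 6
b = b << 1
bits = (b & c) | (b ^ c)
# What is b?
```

Trace:
`b = 31` → b = 31
`c = 6` → c = 6
`b = b << 1` → b = 62
`bits = (b & c) | (b ^ c)` → bits = 62
So b = 62

Answer: 62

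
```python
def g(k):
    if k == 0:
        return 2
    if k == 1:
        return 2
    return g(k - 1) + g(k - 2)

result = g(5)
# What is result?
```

Build up from base cases: g(0)=2, g(1)=2, g(2)=4, g(3)=6, g(4)=10, g(5)=16

Answer: 16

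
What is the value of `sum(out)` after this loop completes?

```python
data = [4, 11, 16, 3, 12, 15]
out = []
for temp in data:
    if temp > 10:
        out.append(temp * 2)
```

Sum of doubled values > 10
`out` takes the values: [] → [22] → [22, 32] → [22, 32, 24] → [22, 32, 24, 30]
So `sum(out)` = 108

Answer: 108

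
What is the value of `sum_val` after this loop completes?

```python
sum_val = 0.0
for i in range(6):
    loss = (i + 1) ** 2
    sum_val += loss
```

Sum of squared losses 1² + 2² + ... + 6²
`sum_val` takes the values: 0.0 → 1.0 → 5.0 → 14.0 → 30.0 → 55.0 → 91.0

Answer: 91.0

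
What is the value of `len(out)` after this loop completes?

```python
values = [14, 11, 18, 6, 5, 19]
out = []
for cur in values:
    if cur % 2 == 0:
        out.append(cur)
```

Count even numbers in [14, 11, 18, 6, 5, 19]
`out` takes the values: [] → [14] → [14, 18] → [14, 18, 6]
So `len(out)` = 3

Answer: 3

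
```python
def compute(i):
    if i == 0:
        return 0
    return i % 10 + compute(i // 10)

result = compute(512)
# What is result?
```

Sum of digits of 512: 2 + 1 + 5 = 8

Answer: 8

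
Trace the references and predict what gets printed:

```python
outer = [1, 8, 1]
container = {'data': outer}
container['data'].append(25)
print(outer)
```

Key concept: dict holds reference to list.
Step by step:
`outer = [1, 8, 1]` → outer = [1, 8, 1]
`container = {'data': outer}` → container = {'data': [1, 8, 1]}
`container['data'].append(25)` → outer = [1, 8, 1, 25]; container = {'data': [1, 8, 1, 25]}
`print(outer)` → prints [1, 8, 1, 25]

Answer: [1, 8, 1, 25]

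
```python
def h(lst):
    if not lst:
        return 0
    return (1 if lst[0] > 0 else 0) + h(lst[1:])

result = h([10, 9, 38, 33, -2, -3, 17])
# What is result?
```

Count of positive elements in [10, 9, 38, 33, -2, -3, 17] = 5

Answer: 5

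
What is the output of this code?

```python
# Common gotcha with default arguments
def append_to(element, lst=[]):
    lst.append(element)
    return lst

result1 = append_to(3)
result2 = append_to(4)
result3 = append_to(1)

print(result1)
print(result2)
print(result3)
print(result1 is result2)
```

Key concept: mutable default argument gotcha.
Step by step:
`result1 = append_to(3)` → result1 = [3]
`result2 = append_to(4)` → result1 = [3, 4] (same object as result2); result2 = [3, 4] (same object as result1)
`result3 = append_to(1)` → result1 = [3, 4, 1] (same object as result2, result3); result2 = [3, 4, 1] (same object as result1, result3); result3 = [3, 4, 1] (same object as result1, result2)
`print(result1)` → prints [3, 4, 1]
`print(result2)` → prints [3, 4, 1]
`print(result3)` → prints [3, 4, 1]
`print(result1 is result2)` → prints True

Answer:
[3, 4, 1]
[3, 4, 1]
[3, 4, 1]
True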